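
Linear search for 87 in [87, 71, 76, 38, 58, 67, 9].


i=0: 87==87 found!

Found at 0, 1 comps


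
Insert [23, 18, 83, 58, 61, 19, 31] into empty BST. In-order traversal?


Insert 23: root
Insert 18: L from 23
Insert 83: R from 23
Insert 58: R from 23 -> L from 83
Insert 61: R from 23 -> L from 83 -> R from 58
Insert 19: L from 23 -> R from 18
Insert 31: R from 23 -> L from 83 -> L from 58

In-order: [18, 19, 23, 31, 58, 61, 83]


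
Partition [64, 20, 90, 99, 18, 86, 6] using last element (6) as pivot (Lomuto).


Pivot: 6
Place pivot at 0: [6, 20, 90, 99, 18, 86, 64]

Partitioned: [6, 20, 90, 99, 18, 86, 64]


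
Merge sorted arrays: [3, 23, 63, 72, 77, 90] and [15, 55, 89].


Take 3 from A
Take 15 from B
Take 23 from A
Take 55 from B
Take 63 from A
Take 72 from A
Take 77 from A
Take 89 from B

Merged: [3, 15, 23, 55, 63, 72, 77, 89, 90]


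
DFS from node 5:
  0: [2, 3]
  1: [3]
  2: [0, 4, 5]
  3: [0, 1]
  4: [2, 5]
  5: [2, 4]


Visit 5, push [4, 2]
Visit 2, push [4, 0]
Visit 0, push [3]
Visit 3, push [1]
Visit 1, push []
Visit 4, push []

DFS order: [5, 2, 0, 3, 1, 4]


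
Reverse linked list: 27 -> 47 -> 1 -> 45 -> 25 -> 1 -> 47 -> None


Step 1: curr=27, set curr.next=prev(None) | reversed so far: 27
Step 2: curr=47, set curr.next=prev(27) | reversed so far: 47 -> 27
Step 3: curr=1, set curr.next=prev(47) | reversed so far: 1 -> 47 -> 27
Step 4: curr=45, set curr.next=prev(1) | reversed so far: 45 -> 1 -> 47 -> 27
Step 5: curr=25, set curr.next=prev(45) | reversed so far: 25 -> 45 -> 1 -> 47 -> 27
Step 6: curr=1, set curr.next=prev(25) | reversed so far: 1 -> 25 -> 45 -> 1 -> 47 -> 27
Step 7: curr=47, set curr.next=prev(1) | reversed so far: 47 -> 1 -> 25 -> 45 -> 1 -> 47 -> 27

47 -> 1 -> 25 -> 45 -> 1 -> 47 -> 27 -> None


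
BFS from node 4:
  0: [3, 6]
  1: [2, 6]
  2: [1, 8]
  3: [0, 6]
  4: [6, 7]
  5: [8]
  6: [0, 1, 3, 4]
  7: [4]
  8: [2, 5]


Visit 4, enqueue [6, 7]
Visit 6, enqueue [0, 1, 3]
Visit 7, enqueue []
Visit 0, enqueue []
Visit 1, enqueue [2]
Visit 3, enqueue []
Visit 2, enqueue [8]
Visit 8, enqueue [5]
Visit 5, enqueue []

BFS order: [4, 6, 7, 0, 1, 3, 2, 8, 5]


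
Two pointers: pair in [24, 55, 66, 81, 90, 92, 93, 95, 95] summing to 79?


lo=0(24)+hi=8(95)=119
lo=0(24)+hi=7(95)=119
lo=0(24)+hi=6(93)=117
lo=0(24)+hi=5(92)=116
lo=0(24)+hi=4(90)=114
lo=0(24)+hi=3(81)=105
lo=0(24)+hi=2(66)=90
lo=0(24)+hi=1(55)=79

Yes: 24+55=79


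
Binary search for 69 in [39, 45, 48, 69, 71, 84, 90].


Step 1: lo=0, hi=6, mid=3, val=69

Found at index 3


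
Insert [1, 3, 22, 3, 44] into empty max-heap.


Insert 1: [1]
Insert 3: [3, 1]
Insert 22: [22, 1, 3]
Insert 3: [22, 3, 3, 1]
Insert 44: [44, 22, 3, 1, 3]

Final heap: [44, 22, 3, 1, 3]


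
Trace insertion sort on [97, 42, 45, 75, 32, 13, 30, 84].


Initial: [97, 42, 45, 75, 32, 13, 30, 84]
Insert 42: [42, 97, 45, 75, 32, 13, 30, 84]
Insert 45: [42, 45, 97, 75, 32, 13, 30, 84]
Insert 75: [42, 45, 75, 97, 32, 13, 30, 84]
Insert 32: [32, 42, 45, 75, 97, 13, 30, 84]
Insert 13: [13, 32, 42, 45, 75, 97, 30, 84]
Insert 30: [13, 30, 32, 42, 45, 75, 97, 84]
Insert 84: [13, 30, 32, 42, 45, 75, 84, 97]

Sorted: [13, 30, 32, 42, 45, 75, 84, 97]


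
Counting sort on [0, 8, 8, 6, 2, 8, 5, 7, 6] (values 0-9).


Input: [0, 8, 8, 6, 2, 8, 5, 7, 6]
Counts: [1, 0, 1, 0, 0, 1, 2, 1, 3, 0]

Sorted: [0, 2, 5, 6, 6, 7, 8, 8, 8]


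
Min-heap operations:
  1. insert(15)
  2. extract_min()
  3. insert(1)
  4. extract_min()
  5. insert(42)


insert(15) -> [15]
extract_min()->15, []
insert(1) -> [1]
extract_min()->1, []
insert(42) -> [42]

Final heap: [42]


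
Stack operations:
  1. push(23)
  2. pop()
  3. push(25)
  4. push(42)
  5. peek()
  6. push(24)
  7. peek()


push(23) -> [23]
pop()->23, []
push(25) -> [25]
push(42) -> [25, 42]
peek()->42
push(24) -> [25, 42, 24]
peek()->24

Final stack: [25, 42, 24]


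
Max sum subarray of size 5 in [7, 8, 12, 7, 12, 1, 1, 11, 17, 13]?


[0:5]: 46
[1:6]: 40
[2:7]: 33
[3:8]: 32
[4:9]: 42
[5:10]: 43

Max: 46 at [0:5]


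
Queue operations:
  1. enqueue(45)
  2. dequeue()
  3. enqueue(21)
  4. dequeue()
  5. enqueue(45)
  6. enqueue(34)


enqueue(45) -> [45]
dequeue()->45, []
enqueue(21) -> [21]
dequeue()->21, []
enqueue(45) -> [45]
enqueue(34) -> [45, 34]

Final queue: [45, 34]


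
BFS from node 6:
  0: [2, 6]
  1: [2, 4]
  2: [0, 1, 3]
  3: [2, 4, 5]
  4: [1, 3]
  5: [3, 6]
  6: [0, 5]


Visit 6, enqueue [0, 5]
Visit 0, enqueue [2]
Visit 5, enqueue [3]
Visit 2, enqueue [1]
Visit 3, enqueue [4]
Visit 1, enqueue []
Visit 4, enqueue []

BFS order: [6, 0, 5, 2, 3, 1, 4]


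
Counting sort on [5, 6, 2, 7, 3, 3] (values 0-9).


Input: [5, 6, 2, 7, 3, 3]
Counts: [0, 0, 1, 2, 0, 1, 1, 1, 0, 0]

Sorted: [2, 3, 3, 5, 6, 7]


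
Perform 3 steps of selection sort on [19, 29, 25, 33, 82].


Initial: [19, 29, 25, 33, 82]
Step 1: min=19 at 0
  Swap: [19, 29, 25, 33, 82]
Step 2: min=25 at 2
  Swap: [19, 25, 29, 33, 82]
Step 3: min=29 at 2
  Swap: [19, 25, 29, 33, 82]

After 3 steps: [19, 25, 29, 33, 82]


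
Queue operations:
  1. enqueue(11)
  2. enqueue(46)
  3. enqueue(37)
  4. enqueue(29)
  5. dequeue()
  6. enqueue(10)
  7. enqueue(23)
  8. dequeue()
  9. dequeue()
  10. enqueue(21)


enqueue(11) -> [11]
enqueue(46) -> [11, 46]
enqueue(37) -> [11, 46, 37]
enqueue(29) -> [11, 46, 37, 29]
dequeue()->11, [46, 37, 29]
enqueue(10) -> [46, 37, 29, 10]
enqueue(23) -> [46, 37, 29, 10, 23]
dequeue()->46, [37, 29, 10, 23]
dequeue()->37, [29, 10, 23]
enqueue(21) -> [29, 10, 23, 21]

Final queue: [29, 10, 23, 21]


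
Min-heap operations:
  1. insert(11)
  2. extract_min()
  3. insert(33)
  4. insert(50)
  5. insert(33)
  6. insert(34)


insert(11) -> [11]
extract_min()->11, []
insert(33) -> [33]
insert(50) -> [33, 50]
insert(33) -> [33, 50, 33]
insert(34) -> [33, 34, 33, 50]

Final heap: [33, 34, 33, 50]


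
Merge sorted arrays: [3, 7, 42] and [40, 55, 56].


Take 3 from A
Take 7 from A
Take 40 from B
Take 42 from A

Merged: [3, 7, 40, 42, 55, 56]


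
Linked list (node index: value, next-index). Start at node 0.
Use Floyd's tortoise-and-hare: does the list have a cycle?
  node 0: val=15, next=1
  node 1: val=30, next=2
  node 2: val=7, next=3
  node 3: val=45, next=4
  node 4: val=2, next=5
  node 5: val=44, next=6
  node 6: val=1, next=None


Floyd's tortoise (slow, +1) and hare (fast, +2):
  init: slow=0, fast=0
  step 1: slow=1, fast=2
  step 2: slow=2, fast=4
  step 3: slow=3, fast=6
  step 4: fast -> None, no cycle

Cycle: no


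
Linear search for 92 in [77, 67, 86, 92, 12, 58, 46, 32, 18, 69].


i=0: 77!=92
i=1: 67!=92
i=2: 86!=92
i=3: 92==92 found!

Found at 3, 4 comps


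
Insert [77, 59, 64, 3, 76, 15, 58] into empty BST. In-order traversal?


Insert 77: root
Insert 59: L from 77
Insert 64: L from 77 -> R from 59
Insert 3: L from 77 -> L from 59
Insert 76: L from 77 -> R from 59 -> R from 64
Insert 15: L from 77 -> L from 59 -> R from 3
Insert 58: L from 77 -> L from 59 -> R from 3 -> R from 15

In-order: [3, 15, 58, 59, 64, 76, 77]


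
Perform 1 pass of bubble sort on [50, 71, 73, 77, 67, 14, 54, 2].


Initial: [50, 71, 73, 77, 67, 14, 54, 2]
Pass 1: [50, 71, 73, 67, 14, 54, 2, 77] (4 swaps)

After 1 pass: [50, 71, 73, 67, 14, 54, 2, 77]


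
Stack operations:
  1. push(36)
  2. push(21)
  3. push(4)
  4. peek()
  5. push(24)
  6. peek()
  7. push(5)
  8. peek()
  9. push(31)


push(36) -> [36]
push(21) -> [36, 21]
push(4) -> [36, 21, 4]
peek()->4
push(24) -> [36, 21, 4, 24]
peek()->24
push(5) -> [36, 21, 4, 24, 5]
peek()->5
push(31) -> [36, 21, 4, 24, 5, 31]

Final stack: [36, 21, 4, 24, 5, 31]


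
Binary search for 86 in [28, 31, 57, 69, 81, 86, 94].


Step 1: lo=0, hi=6, mid=3, val=69
Step 2: lo=4, hi=6, mid=5, val=86

Found at index 5


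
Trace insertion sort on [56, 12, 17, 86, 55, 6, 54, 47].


Initial: [56, 12, 17, 86, 55, 6, 54, 47]
Insert 12: [12, 56, 17, 86, 55, 6, 54, 47]
Insert 17: [12, 17, 56, 86, 55, 6, 54, 47]
Insert 86: [12, 17, 56, 86, 55, 6, 54, 47]
Insert 55: [12, 17, 55, 56, 86, 6, 54, 47]
Insert 6: [6, 12, 17, 55, 56, 86, 54, 47]
Insert 54: [6, 12, 17, 54, 55, 56, 86, 47]
Insert 47: [6, 12, 17, 47, 54, 55, 56, 86]

Sorted: [6, 12, 17, 47, 54, 55, 56, 86]


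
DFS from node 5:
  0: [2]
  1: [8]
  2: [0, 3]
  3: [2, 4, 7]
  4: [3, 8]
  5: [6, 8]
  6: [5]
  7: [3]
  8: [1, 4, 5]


Visit 5, push [8, 6]
Visit 6, push []
Visit 8, push [4, 1]
Visit 1, push []
Visit 4, push [3]
Visit 3, push [7, 2]
Visit 2, push [0]
Visit 0, push []
Visit 7, push []

DFS order: [5, 6, 8, 1, 4, 3, 2, 0, 7]


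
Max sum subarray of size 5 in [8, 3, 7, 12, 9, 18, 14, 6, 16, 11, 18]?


[0:5]: 39
[1:6]: 49
[2:7]: 60
[3:8]: 59
[4:9]: 63
[5:10]: 65
[6:11]: 65

Max: 65 at [5:10]


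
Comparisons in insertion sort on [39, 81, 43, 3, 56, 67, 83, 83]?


Algorithm: insertion sort
Input: [39, 81, 43, 3, 56, 67, 83, 83]
Sorted: [3, 39, 43, 56, 67, 81, 83, 83]

12


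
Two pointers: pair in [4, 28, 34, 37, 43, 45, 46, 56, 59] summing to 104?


lo=0(4)+hi=8(59)=63
lo=1(28)+hi=8(59)=87
lo=2(34)+hi=8(59)=93
lo=3(37)+hi=8(59)=96
lo=4(43)+hi=8(59)=102
lo=5(45)+hi=8(59)=104

Yes: 45+59=104


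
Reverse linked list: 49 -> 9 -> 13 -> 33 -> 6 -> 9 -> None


Step 1: curr=49, set curr.next=prev(None) | reversed so far: 49
Step 2: curr=9, set curr.next=prev(49) | reversed so far: 9 -> 49
Step 3: curr=13, set curr.next=prev(9) | reversed so far: 13 -> 9 -> 49
Step 4: curr=33, set curr.next=prev(13) | reversed so far: 33 -> 13 -> 9 -> 49
Step 5: curr=6, set curr.next=prev(33) | reversed so far: 6 -> 33 -> 13 -> 9 -> 49
Step 6: curr=9, set curr.next=prev(6) | reversed so far: 9 -> 6 -> 33 -> 13 -> 9 -> 49

9 -> 6 -> 33 -> 13 -> 9 -> 49 -> None


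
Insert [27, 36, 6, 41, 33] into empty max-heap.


Insert 27: [27]
Insert 36: [36, 27]
Insert 6: [36, 27, 6]
Insert 41: [41, 36, 6, 27]
Insert 33: [41, 36, 6, 27, 33]

Final heap: [41, 36, 6, 27, 33]


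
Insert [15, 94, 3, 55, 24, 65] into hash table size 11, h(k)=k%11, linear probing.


Insert 15: h=4 -> slot 4
Insert 94: h=6 -> slot 6
Insert 3: h=3 -> slot 3
Insert 55: h=0 -> slot 0
Insert 24: h=2 -> slot 2
Insert 65: h=10 -> slot 10

Table: [55, None, 24, 3, 15, None, 94, None, None, None, 65]


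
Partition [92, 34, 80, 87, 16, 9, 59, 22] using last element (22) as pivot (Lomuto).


Pivot: 22
  16 <= 22: swap -> [16, 34, 80, 87, 92, 9, 59, 22]
  9 <= 22: swap -> [16, 9, 80, 87, 92, 34, 59, 22]
Place pivot at 2: [16, 9, 22, 87, 92, 34, 59, 80]

Partitioned: [16, 9, 22, 87, 92, 34, 59, 80]


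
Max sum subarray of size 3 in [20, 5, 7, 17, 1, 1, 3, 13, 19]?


[0:3]: 32
[1:4]: 29
[2:5]: 25
[3:6]: 19
[4:7]: 5
[5:8]: 17
[6:9]: 35

Max: 35 at [6:9]


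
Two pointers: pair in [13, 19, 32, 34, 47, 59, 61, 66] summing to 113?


lo=0(13)+hi=7(66)=79
lo=1(19)+hi=7(66)=85
lo=2(32)+hi=7(66)=98
lo=3(34)+hi=7(66)=100
lo=4(47)+hi=7(66)=113

Yes: 47+66=113


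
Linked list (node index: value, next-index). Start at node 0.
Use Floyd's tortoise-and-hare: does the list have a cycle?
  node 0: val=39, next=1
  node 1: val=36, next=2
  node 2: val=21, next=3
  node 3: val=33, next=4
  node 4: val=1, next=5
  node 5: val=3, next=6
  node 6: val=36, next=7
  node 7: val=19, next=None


Floyd's tortoise (slow, +1) and hare (fast, +2):
  init: slow=0, fast=0
  step 1: slow=1, fast=2
  step 2: slow=2, fast=4
  step 3: slow=3, fast=6
  step 4: fast 6->7->None, no cycle

Cycle: no


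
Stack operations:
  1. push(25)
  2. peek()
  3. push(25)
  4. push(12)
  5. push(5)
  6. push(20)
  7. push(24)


push(25) -> [25]
peek()->25
push(25) -> [25, 25]
push(12) -> [25, 25, 12]
push(5) -> [25, 25, 12, 5]
push(20) -> [25, 25, 12, 5, 20]
push(24) -> [25, 25, 12, 5, 20, 24]

Final stack: [25, 25, 12, 5, 20, 24]


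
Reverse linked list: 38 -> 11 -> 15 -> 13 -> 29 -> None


Step 1: curr=38, set curr.next=prev(None) | reversed so far: 38
Step 2: curr=11, set curr.next=prev(38) | reversed so far: 11 -> 38
Step 3: curr=15, set curr.next=prev(11) | reversed so far: 15 -> 11 -> 38
Step 4: curr=13, set curr.next=prev(15) | reversed so far: 13 -> 15 -> 11 -> 38
Step 5: curr=29, set curr.next=prev(13) | reversed so far: 29 -> 13 -> 15 -> 11 -> 38

29 -> 13 -> 15 -> 11 -> 38 -> None


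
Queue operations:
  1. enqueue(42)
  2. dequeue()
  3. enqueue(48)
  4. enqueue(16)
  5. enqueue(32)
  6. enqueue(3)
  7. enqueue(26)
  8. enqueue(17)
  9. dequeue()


enqueue(42) -> [42]
dequeue()->42, []
enqueue(48) -> [48]
enqueue(16) -> [48, 16]
enqueue(32) -> [48, 16, 32]
enqueue(3) -> [48, 16, 32, 3]
enqueue(26) -> [48, 16, 32, 3, 26]
enqueue(17) -> [48, 16, 32, 3, 26, 17]
dequeue()->48, [16, 32, 3, 26, 17]

Final queue: [16, 32, 3, 26, 17]


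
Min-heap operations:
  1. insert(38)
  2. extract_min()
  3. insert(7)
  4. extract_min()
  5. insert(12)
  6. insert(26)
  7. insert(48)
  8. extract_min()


insert(38) -> [38]
extract_min()->38, []
insert(7) -> [7]
extract_min()->7, []
insert(12) -> [12]
insert(26) -> [12, 26]
insert(48) -> [12, 26, 48]
extract_min()->12, [26, 48]

Final heap: [26, 48]


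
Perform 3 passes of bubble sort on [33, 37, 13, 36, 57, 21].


Initial: [33, 37, 13, 36, 57, 21]
Pass 1: [33, 13, 36, 37, 21, 57] (3 swaps)
Pass 2: [13, 33, 36, 21, 37, 57] (2 swaps)
Pass 3: [13, 33, 21, 36, 37, 57] (1 swaps)

After 3 passes: [13, 33, 21, 36, 37, 57]


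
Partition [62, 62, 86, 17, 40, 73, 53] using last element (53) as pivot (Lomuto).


Pivot: 53
  17 <= 53: swap -> [17, 62, 86, 62, 40, 73, 53]
  40 <= 53: swap -> [17, 40, 86, 62, 62, 73, 53]
Place pivot at 2: [17, 40, 53, 62, 62, 73, 86]

Partitioned: [17, 40, 53, 62, 62, 73, 86]


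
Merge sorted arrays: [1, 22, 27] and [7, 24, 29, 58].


Take 1 from A
Take 7 from B
Take 22 from A
Take 24 from B
Take 27 from A

Merged: [1, 7, 22, 24, 27, 29, 58]


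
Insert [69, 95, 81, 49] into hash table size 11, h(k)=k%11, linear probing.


Insert 69: h=3 -> slot 3
Insert 95: h=7 -> slot 7
Insert 81: h=4 -> slot 4
Insert 49: h=5 -> slot 5

Table: [None, None, None, 69, 81, 49, None, 95, None, None, None]


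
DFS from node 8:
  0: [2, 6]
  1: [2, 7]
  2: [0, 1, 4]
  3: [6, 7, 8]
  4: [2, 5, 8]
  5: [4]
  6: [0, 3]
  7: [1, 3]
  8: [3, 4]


Visit 8, push [4, 3]
Visit 3, push [7, 6]
Visit 6, push [0]
Visit 0, push [2]
Visit 2, push [4, 1]
Visit 1, push [7]
Visit 7, push []
Visit 4, push [5]
Visit 5, push []

DFS order: [8, 3, 6, 0, 2, 1, 7, 4, 5]


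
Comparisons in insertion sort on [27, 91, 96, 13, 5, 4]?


Algorithm: insertion sort
Input: [27, 91, 96, 13, 5, 4]
Sorted: [4, 5, 13, 27, 91, 96]

14


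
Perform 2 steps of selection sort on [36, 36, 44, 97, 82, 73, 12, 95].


Initial: [36, 36, 44, 97, 82, 73, 12, 95]
Step 1: min=12 at 6
  Swap: [12, 36, 44, 97, 82, 73, 36, 95]
Step 2: min=36 at 1
  Swap: [12, 36, 44, 97, 82, 73, 36, 95]

After 2 steps: [12, 36, 44, 97, 82, 73, 36, 95]


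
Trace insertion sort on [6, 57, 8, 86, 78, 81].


Initial: [6, 57, 8, 86, 78, 81]
Insert 57: [6, 57, 8, 86, 78, 81]
Insert 8: [6, 8, 57, 86, 78, 81]
Insert 86: [6, 8, 57, 86, 78, 81]
Insert 78: [6, 8, 57, 78, 86, 81]
Insert 81: [6, 8, 57, 78, 81, 86]

Sorted: [6, 8, 57, 78, 81, 86]


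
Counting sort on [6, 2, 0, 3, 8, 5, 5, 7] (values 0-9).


Input: [6, 2, 0, 3, 8, 5, 5, 7]
Counts: [1, 0, 1, 1, 0, 2, 1, 1, 1, 0]

Sorted: [0, 2, 3, 5, 5, 6, 7, 8]


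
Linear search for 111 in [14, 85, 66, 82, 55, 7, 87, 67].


i=0: 14!=111
i=1: 85!=111
i=2: 66!=111
i=3: 82!=111
i=4: 55!=111
i=5: 7!=111
i=6: 87!=111
i=7: 67!=111

Not found, 8 comps


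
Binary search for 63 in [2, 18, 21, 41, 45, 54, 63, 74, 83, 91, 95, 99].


Step 1: lo=0, hi=11, mid=5, val=54
Step 2: lo=6, hi=11, mid=8, val=83
Step 3: lo=6, hi=7, mid=6, val=63

Found at index 6


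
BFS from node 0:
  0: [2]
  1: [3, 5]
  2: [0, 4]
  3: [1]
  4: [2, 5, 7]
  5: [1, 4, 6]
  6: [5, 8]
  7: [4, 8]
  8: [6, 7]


Visit 0, enqueue [2]
Visit 2, enqueue [4]
Visit 4, enqueue [5, 7]
Visit 5, enqueue [1, 6]
Visit 7, enqueue [8]
Visit 1, enqueue [3]
Visit 6, enqueue []
Visit 8, enqueue []
Visit 3, enqueue []

BFS order: [0, 2, 4, 5, 7, 1, 6, 8, 3]


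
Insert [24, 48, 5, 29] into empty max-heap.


Insert 24: [24]
Insert 48: [48, 24]
Insert 5: [48, 24, 5]
Insert 29: [48, 29, 5, 24]

Final heap: [48, 29, 5, 24]


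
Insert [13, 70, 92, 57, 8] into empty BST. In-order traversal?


Insert 13: root
Insert 70: R from 13
Insert 92: R from 13 -> R from 70
Insert 57: R from 13 -> L from 70
Insert 8: L from 13

In-order: [8, 13, 57, 70, 92]


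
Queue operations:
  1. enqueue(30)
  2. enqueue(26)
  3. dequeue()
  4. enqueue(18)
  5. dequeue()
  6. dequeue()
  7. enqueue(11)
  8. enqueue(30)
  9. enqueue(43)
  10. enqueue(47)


enqueue(30) -> [30]
enqueue(26) -> [30, 26]
dequeue()->30, [26]
enqueue(18) -> [26, 18]
dequeue()->26, [18]
dequeue()->18, []
enqueue(11) -> [11]
enqueue(30) -> [11, 30]
enqueue(43) -> [11, 30, 43]
enqueue(47) -> [11, 30, 43, 47]

Final queue: [11, 30, 43, 47]


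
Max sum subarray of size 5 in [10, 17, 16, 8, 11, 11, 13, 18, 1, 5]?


[0:5]: 62
[1:6]: 63
[2:7]: 59
[3:8]: 61
[4:9]: 54
[5:10]: 48

Max: 63 at [1:6]


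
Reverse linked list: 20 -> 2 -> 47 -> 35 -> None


Step 1: curr=20, set curr.next=prev(None) | reversed so far: 20
Step 2: curr=2, set curr.next=prev(20) | reversed so far: 2 -> 20
Step 3: curr=47, set curr.next=prev(2) | reversed so far: 47 -> 2 -> 20
Step 4: curr=35, set curr.next=prev(47) | reversed so far: 35 -> 47 -> 2 -> 20

35 -> 47 -> 2 -> 20 -> None


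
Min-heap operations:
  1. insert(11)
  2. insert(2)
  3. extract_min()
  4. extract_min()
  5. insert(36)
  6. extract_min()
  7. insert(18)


insert(11) -> [11]
insert(2) -> [2, 11]
extract_min()->2, [11]
extract_min()->11, []
insert(36) -> [36]
extract_min()->36, []
insert(18) -> [18]

Final heap: [18]


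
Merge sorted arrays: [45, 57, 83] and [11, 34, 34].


Take 11 from B
Take 34 from B
Take 34 from B

Merged: [11, 34, 34, 45, 57, 83]


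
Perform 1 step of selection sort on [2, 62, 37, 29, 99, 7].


Initial: [2, 62, 37, 29, 99, 7]
Step 1: min=2 at 0
  Swap: [2, 62, 37, 29, 99, 7]

After 1 step: [2, 62, 37, 29, 99, 7]


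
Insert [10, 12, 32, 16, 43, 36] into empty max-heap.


Insert 10: [10]
Insert 12: [12, 10]
Insert 32: [32, 10, 12]
Insert 16: [32, 16, 12, 10]
Insert 43: [43, 32, 12, 10, 16]
Insert 36: [43, 32, 36, 10, 16, 12]

Final heap: [43, 32, 36, 10, 16, 12]


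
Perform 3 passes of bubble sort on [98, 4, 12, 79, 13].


Initial: [98, 4, 12, 79, 13]
Pass 1: [4, 12, 79, 13, 98] (4 swaps)
Pass 2: [4, 12, 13, 79, 98] (1 swaps)
Pass 3: [4, 12, 13, 79, 98] (0 swaps)

After 3 passes: [4, 12, 13, 79, 98]


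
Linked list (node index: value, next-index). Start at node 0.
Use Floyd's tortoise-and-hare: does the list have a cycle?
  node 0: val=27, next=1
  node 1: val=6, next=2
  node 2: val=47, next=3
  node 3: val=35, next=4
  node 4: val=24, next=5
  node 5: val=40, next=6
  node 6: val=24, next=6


Floyd's tortoise (slow, +1) and hare (fast, +2):
  init: slow=0, fast=0
  step 1: slow=1, fast=2
  step 2: slow=2, fast=4
  step 3: slow=3, fast=6
  step 4: slow=4, fast=6
  step 5: slow=5, fast=6
  step 6: slow=6, fast=6
  slow == fast at node 6: cycle detected

Cycle: yes


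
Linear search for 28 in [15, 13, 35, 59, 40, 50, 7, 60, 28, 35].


i=0: 15!=28
i=1: 13!=28
i=2: 35!=28
i=3: 59!=28
i=4: 40!=28
i=5: 50!=28
i=6: 7!=28
i=7: 60!=28
i=8: 28==28 found!

Found at 8, 9 comps


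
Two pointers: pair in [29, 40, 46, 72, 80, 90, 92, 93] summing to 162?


lo=0(29)+hi=7(93)=122
lo=1(40)+hi=7(93)=133
lo=2(46)+hi=7(93)=139
lo=3(72)+hi=7(93)=165
lo=3(72)+hi=6(92)=164
lo=3(72)+hi=5(90)=162

Yes: 72+90=162


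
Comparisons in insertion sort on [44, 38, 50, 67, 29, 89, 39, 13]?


Algorithm: insertion sort
Input: [44, 38, 50, 67, 29, 89, 39, 13]
Sorted: [13, 29, 38, 39, 44, 50, 67, 89]

20


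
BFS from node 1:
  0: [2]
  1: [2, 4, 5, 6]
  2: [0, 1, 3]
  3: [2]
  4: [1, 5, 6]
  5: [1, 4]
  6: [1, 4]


Visit 1, enqueue [2, 4, 5, 6]
Visit 2, enqueue [0, 3]
Visit 4, enqueue []
Visit 5, enqueue []
Visit 6, enqueue []
Visit 0, enqueue []
Visit 3, enqueue []

BFS order: [1, 2, 4, 5, 6, 0, 3]


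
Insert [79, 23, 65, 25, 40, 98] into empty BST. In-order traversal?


Insert 79: root
Insert 23: L from 79
Insert 65: L from 79 -> R from 23
Insert 25: L from 79 -> R from 23 -> L from 65
Insert 40: L from 79 -> R from 23 -> L from 65 -> R from 25
Insert 98: R from 79

In-order: [23, 25, 40, 65, 79, 98]


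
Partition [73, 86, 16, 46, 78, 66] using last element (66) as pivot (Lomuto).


Pivot: 66
  16 <= 66: swap -> [16, 86, 73, 46, 78, 66]
  46 <= 66: swap -> [16, 46, 73, 86, 78, 66]
Place pivot at 2: [16, 46, 66, 86, 78, 73]

Partitioned: [16, 46, 66, 86, 78, 73]


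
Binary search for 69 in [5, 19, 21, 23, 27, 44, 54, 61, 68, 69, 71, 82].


Step 1: lo=0, hi=11, mid=5, val=44
Step 2: lo=6, hi=11, mid=8, val=68
Step 3: lo=9, hi=11, mid=10, val=71
Step 4: lo=9, hi=9, mid=9, val=69

Found at index 9


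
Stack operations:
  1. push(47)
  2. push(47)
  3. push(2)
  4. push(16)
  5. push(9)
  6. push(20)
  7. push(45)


push(47) -> [47]
push(47) -> [47, 47]
push(2) -> [47, 47, 2]
push(16) -> [47, 47, 2, 16]
push(9) -> [47, 47, 2, 16, 9]
push(20) -> [47, 47, 2, 16, 9, 20]
push(45) -> [47, 47, 2, 16, 9, 20, 45]

Final stack: [47, 47, 2, 16, 9, 20, 45]


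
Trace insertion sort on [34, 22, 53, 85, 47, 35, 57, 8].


Initial: [34, 22, 53, 85, 47, 35, 57, 8]
Insert 22: [22, 34, 53, 85, 47, 35, 57, 8]
Insert 53: [22, 34, 53, 85, 47, 35, 57, 8]
Insert 85: [22, 34, 53, 85, 47, 35, 57, 8]
Insert 47: [22, 34, 47, 53, 85, 35, 57, 8]
Insert 35: [22, 34, 35, 47, 53, 85, 57, 8]
Insert 57: [22, 34, 35, 47, 53, 57, 85, 8]
Insert 8: [8, 22, 34, 35, 47, 53, 57, 85]

Sorted: [8, 22, 34, 35, 47, 53, 57, 85]


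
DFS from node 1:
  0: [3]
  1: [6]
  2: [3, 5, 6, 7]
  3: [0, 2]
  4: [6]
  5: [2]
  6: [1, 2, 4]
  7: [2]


Visit 1, push [6]
Visit 6, push [4, 2]
Visit 2, push [7, 5, 3]
Visit 3, push [0]
Visit 0, push []
Visit 5, push []
Visit 7, push []
Visit 4, push []

DFS order: [1, 6, 2, 3, 0, 5, 7, 4]


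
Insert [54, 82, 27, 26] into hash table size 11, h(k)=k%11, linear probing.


Insert 54: h=10 -> slot 10
Insert 82: h=5 -> slot 5
Insert 27: h=5, 1 probes -> slot 6
Insert 26: h=4 -> slot 4

Table: [None, None, None, None, 26, 82, 27, None, None, None, 54]


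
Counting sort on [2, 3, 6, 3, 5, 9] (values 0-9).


Input: [2, 3, 6, 3, 5, 9]
Counts: [0, 0, 1, 2, 0, 1, 1, 0, 0, 1]

Sorted: [2, 3, 3, 5, 6, 9]


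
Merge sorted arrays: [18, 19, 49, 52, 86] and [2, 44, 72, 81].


Take 2 from B
Take 18 from A
Take 19 from A
Take 44 from B
Take 49 from A
Take 52 from A
Take 72 from B
Take 81 from B

Merged: [2, 18, 19, 44, 49, 52, 72, 81, 86]


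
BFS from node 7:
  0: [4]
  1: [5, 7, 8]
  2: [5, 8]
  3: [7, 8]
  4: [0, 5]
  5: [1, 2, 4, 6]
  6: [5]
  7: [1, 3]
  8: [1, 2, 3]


Visit 7, enqueue [1, 3]
Visit 1, enqueue [5, 8]
Visit 3, enqueue []
Visit 5, enqueue [2, 4, 6]
Visit 8, enqueue []
Visit 2, enqueue []
Visit 4, enqueue [0]
Visit 6, enqueue []
Visit 0, enqueue []

BFS order: [7, 1, 3, 5, 8, 2, 4, 6, 0]


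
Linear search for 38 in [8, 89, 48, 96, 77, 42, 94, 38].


i=0: 8!=38
i=1: 89!=38
i=2: 48!=38
i=3: 96!=38
i=4: 77!=38
i=5: 42!=38
i=6: 94!=38
i=7: 38==38 found!

Found at 7, 8 comps


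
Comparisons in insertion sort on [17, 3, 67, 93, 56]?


Algorithm: insertion sort
Input: [17, 3, 67, 93, 56]
Sorted: [3, 17, 56, 67, 93]

6


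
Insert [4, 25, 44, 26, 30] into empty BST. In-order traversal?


Insert 4: root
Insert 25: R from 4
Insert 44: R from 4 -> R from 25
Insert 26: R from 4 -> R from 25 -> L from 44
Insert 30: R from 4 -> R from 25 -> L from 44 -> R from 26

In-order: [4, 25, 26, 30, 44]


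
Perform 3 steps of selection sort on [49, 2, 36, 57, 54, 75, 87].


Initial: [49, 2, 36, 57, 54, 75, 87]
Step 1: min=2 at 1
  Swap: [2, 49, 36, 57, 54, 75, 87]
Step 2: min=36 at 2
  Swap: [2, 36, 49, 57, 54, 75, 87]
Step 3: min=49 at 2
  Swap: [2, 36, 49, 57, 54, 75, 87]

After 3 steps: [2, 36, 49, 57, 54, 75, 87]


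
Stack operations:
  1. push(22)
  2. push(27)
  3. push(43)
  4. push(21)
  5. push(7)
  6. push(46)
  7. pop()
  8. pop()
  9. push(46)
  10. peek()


push(22) -> [22]
push(27) -> [22, 27]
push(43) -> [22, 27, 43]
push(21) -> [22, 27, 43, 21]
push(7) -> [22, 27, 43, 21, 7]
push(46) -> [22, 27, 43, 21, 7, 46]
pop()->46, [22, 27, 43, 21, 7]
pop()->7, [22, 27, 43, 21]
push(46) -> [22, 27, 43, 21, 46]
peek()->46

Final stack: [22, 27, 43, 21, 46]


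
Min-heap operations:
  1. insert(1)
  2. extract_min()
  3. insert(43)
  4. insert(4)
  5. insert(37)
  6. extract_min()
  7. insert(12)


insert(1) -> [1]
extract_min()->1, []
insert(43) -> [43]
insert(4) -> [4, 43]
insert(37) -> [4, 43, 37]
extract_min()->4, [37, 43]
insert(12) -> [12, 43, 37]

Final heap: [12, 43, 37]


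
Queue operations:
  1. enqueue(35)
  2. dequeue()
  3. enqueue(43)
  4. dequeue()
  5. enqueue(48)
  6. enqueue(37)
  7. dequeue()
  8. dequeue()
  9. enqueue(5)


enqueue(35) -> [35]
dequeue()->35, []
enqueue(43) -> [43]
dequeue()->43, []
enqueue(48) -> [48]
enqueue(37) -> [48, 37]
dequeue()->48, [37]
dequeue()->37, []
enqueue(5) -> [5]

Final queue: [5]


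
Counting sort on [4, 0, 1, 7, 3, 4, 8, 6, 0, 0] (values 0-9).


Input: [4, 0, 1, 7, 3, 4, 8, 6, 0, 0]
Counts: [3, 1, 0, 1, 2, 0, 1, 1, 1, 0]

Sorted: [0, 0, 0, 1, 3, 4, 4, 6, 7, 8]


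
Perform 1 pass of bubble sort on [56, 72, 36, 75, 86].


Initial: [56, 72, 36, 75, 86]
Pass 1: [56, 36, 72, 75, 86] (1 swaps)

After 1 pass: [56, 36, 72, 75, 86]


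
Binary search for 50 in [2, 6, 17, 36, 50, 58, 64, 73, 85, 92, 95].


Step 1: lo=0, hi=10, mid=5, val=58
Step 2: lo=0, hi=4, mid=2, val=17
Step 3: lo=3, hi=4, mid=3, val=36
Step 4: lo=4, hi=4, mid=4, val=50

Found at index 4


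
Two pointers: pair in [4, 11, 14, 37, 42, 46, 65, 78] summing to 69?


lo=0(4)+hi=7(78)=82
lo=0(4)+hi=6(65)=69

Yes: 4+65=69


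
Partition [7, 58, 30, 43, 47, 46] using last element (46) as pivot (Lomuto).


Pivot: 46
  7 <= 46: advance i (no swap)
  30 <= 46: swap -> [7, 30, 58, 43, 47, 46]
  43 <= 46: swap -> [7, 30, 43, 58, 47, 46]
Place pivot at 3: [7, 30, 43, 46, 47, 58]

Partitioned: [7, 30, 43, 46, 47, 58]


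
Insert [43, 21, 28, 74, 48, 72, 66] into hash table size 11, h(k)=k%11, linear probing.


Insert 43: h=10 -> slot 10
Insert 21: h=10, 1 probes -> slot 0
Insert 28: h=6 -> slot 6
Insert 74: h=8 -> slot 8
Insert 48: h=4 -> slot 4
Insert 72: h=6, 1 probes -> slot 7
Insert 66: h=0, 1 probes -> slot 1

Table: [21, 66, None, None, 48, None, 28, 72, 74, None, 43]


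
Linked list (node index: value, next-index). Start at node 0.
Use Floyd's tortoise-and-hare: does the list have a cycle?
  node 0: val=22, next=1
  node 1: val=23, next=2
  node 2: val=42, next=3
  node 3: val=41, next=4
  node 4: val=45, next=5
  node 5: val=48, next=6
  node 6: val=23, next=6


Floyd's tortoise (slow, +1) and hare (fast, +2):
  init: slow=0, fast=0
  step 1: slow=1, fast=2
  step 2: slow=2, fast=4
  step 3: slow=3, fast=6
  step 4: slow=4, fast=6
  step 5: slow=5, fast=6
  step 6: slow=6, fast=6
  slow == fast at node 6: cycle detected

Cycle: yes


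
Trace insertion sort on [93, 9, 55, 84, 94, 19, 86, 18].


Initial: [93, 9, 55, 84, 94, 19, 86, 18]
Insert 9: [9, 93, 55, 84, 94, 19, 86, 18]
Insert 55: [9, 55, 93, 84, 94, 19, 86, 18]
Insert 84: [9, 55, 84, 93, 94, 19, 86, 18]
Insert 94: [9, 55, 84, 93, 94, 19, 86, 18]
Insert 19: [9, 19, 55, 84, 93, 94, 86, 18]
Insert 86: [9, 19, 55, 84, 86, 93, 94, 18]
Insert 18: [9, 18, 19, 55, 84, 86, 93, 94]

Sorted: [9, 18, 19, 55, 84, 86, 93, 94]


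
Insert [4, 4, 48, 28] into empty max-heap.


Insert 4: [4]
Insert 4: [4, 4]
Insert 48: [48, 4, 4]
Insert 28: [48, 28, 4, 4]

Final heap: [48, 28, 4, 4]


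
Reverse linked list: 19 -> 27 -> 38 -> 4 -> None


Step 1: curr=19, set curr.next=prev(None) | reversed so far: 19
Step 2: curr=27, set curr.next=prev(19) | reversed so far: 27 -> 19
Step 3: curr=38, set curr.next=prev(27) | reversed so far: 38 -> 27 -> 19
Step 4: curr=4, set curr.next=prev(38) | reversed so far: 4 -> 38 -> 27 -> 19

4 -> 38 -> 27 -> 19 -> None


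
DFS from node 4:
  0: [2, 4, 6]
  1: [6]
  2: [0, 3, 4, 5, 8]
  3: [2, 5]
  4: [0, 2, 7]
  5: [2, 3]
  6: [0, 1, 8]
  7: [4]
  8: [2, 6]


Visit 4, push [7, 2, 0]
Visit 0, push [6, 2]
Visit 2, push [8, 5, 3]
Visit 3, push [5]
Visit 5, push []
Visit 8, push [6]
Visit 6, push [1]
Visit 1, push []
Visit 7, push []

DFS order: [4, 0, 2, 3, 5, 8, 6, 1, 7]


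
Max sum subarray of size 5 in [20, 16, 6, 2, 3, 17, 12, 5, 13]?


[0:5]: 47
[1:6]: 44
[2:7]: 40
[3:8]: 39
[4:9]: 50

Max: 50 at [4:9]


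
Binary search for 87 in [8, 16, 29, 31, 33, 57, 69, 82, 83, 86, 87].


Step 1: lo=0, hi=10, mid=5, val=57
Step 2: lo=6, hi=10, mid=8, val=83
Step 3: lo=9, hi=10, mid=9, val=86
Step 4: lo=10, hi=10, mid=10, val=87

Found at index 10


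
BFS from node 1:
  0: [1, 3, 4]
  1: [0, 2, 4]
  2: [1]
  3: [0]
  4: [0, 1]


Visit 1, enqueue [0, 2, 4]
Visit 0, enqueue [3]
Visit 2, enqueue []
Visit 4, enqueue []
Visit 3, enqueue []

BFS order: [1, 0, 2, 4, 3]


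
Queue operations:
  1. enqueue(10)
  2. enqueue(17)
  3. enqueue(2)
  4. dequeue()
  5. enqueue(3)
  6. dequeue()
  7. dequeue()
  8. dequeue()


enqueue(10) -> [10]
enqueue(17) -> [10, 17]
enqueue(2) -> [10, 17, 2]
dequeue()->10, [17, 2]
enqueue(3) -> [17, 2, 3]
dequeue()->17, [2, 3]
dequeue()->2, [3]
dequeue()->3, []

Final queue: []


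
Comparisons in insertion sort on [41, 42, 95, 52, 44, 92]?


Algorithm: insertion sort
Input: [41, 42, 95, 52, 44, 92]
Sorted: [41, 42, 44, 52, 92, 95]

9


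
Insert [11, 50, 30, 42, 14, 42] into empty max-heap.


Insert 11: [11]
Insert 50: [50, 11]
Insert 30: [50, 11, 30]
Insert 42: [50, 42, 30, 11]
Insert 14: [50, 42, 30, 11, 14]
Insert 42: [50, 42, 42, 11, 14, 30]

Final heap: [50, 42, 42, 11, 14, 30]


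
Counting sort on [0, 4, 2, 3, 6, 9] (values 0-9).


Input: [0, 4, 2, 3, 6, 9]
Counts: [1, 0, 1, 1, 1, 0, 1, 0, 0, 1]

Sorted: [0, 2, 3, 4, 6, 9]


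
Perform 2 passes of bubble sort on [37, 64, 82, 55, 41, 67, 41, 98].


Initial: [37, 64, 82, 55, 41, 67, 41, 98]
Pass 1: [37, 64, 55, 41, 67, 41, 82, 98] (4 swaps)
Pass 2: [37, 55, 41, 64, 41, 67, 82, 98] (3 swaps)

After 2 passes: [37, 55, 41, 64, 41, 67, 82, 98]


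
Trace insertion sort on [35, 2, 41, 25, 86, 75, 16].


Initial: [35, 2, 41, 25, 86, 75, 16]
Insert 2: [2, 35, 41, 25, 86, 75, 16]
Insert 41: [2, 35, 41, 25, 86, 75, 16]
Insert 25: [2, 25, 35, 41, 86, 75, 16]
Insert 86: [2, 25, 35, 41, 86, 75, 16]
Insert 75: [2, 25, 35, 41, 75, 86, 16]
Insert 16: [2, 16, 25, 35, 41, 75, 86]

Sorted: [2, 16, 25, 35, 41, 75, 86]


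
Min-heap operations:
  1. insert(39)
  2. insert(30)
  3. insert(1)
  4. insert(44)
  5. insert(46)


insert(39) -> [39]
insert(30) -> [30, 39]
insert(1) -> [1, 39, 30]
insert(44) -> [1, 39, 30, 44]
insert(46) -> [1, 39, 30, 44, 46]

Final heap: [1, 39, 30, 44, 46]


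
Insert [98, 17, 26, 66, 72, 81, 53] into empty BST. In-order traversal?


Insert 98: root
Insert 17: L from 98
Insert 26: L from 98 -> R from 17
Insert 66: L from 98 -> R from 17 -> R from 26
Insert 72: L from 98 -> R from 17 -> R from 26 -> R from 66
Insert 81: L from 98 -> R from 17 -> R from 26 -> R from 66 -> R from 72
Insert 53: L from 98 -> R from 17 -> R from 26 -> L from 66

In-order: [17, 26, 53, 66, 72, 81, 98]


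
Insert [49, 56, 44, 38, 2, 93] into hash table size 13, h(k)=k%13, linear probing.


Insert 49: h=10 -> slot 10
Insert 56: h=4 -> slot 4
Insert 44: h=5 -> slot 5
Insert 38: h=12 -> slot 12
Insert 2: h=2 -> slot 2
Insert 93: h=2, 1 probes -> slot 3

Table: [None, None, 2, 93, 56, 44, None, None, None, None, 49, None, 38]


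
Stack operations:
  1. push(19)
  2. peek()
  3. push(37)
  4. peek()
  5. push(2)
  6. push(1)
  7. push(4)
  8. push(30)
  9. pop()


push(19) -> [19]
peek()->19
push(37) -> [19, 37]
peek()->37
push(2) -> [19, 37, 2]
push(1) -> [19, 37, 2, 1]
push(4) -> [19, 37, 2, 1, 4]
push(30) -> [19, 37, 2, 1, 4, 30]
pop()->30, [19, 37, 2, 1, 4]

Final stack: [19, 37, 2, 1, 4]


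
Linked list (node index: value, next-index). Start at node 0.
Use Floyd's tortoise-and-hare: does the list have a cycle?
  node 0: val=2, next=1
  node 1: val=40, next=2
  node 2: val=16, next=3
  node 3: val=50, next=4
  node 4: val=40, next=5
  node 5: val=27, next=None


Floyd's tortoise (slow, +1) and hare (fast, +2):
  init: slow=0, fast=0
  step 1: slow=1, fast=2
  step 2: slow=2, fast=4
  step 3: fast 4->5->None, no cycle

Cycle: no


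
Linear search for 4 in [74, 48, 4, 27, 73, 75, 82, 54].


i=0: 74!=4
i=1: 48!=4
i=2: 4==4 found!

Found at 2, 3 comps


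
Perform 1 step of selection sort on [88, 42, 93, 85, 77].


Initial: [88, 42, 93, 85, 77]
Step 1: min=42 at 1
  Swap: [42, 88, 93, 85, 77]

After 1 step: [42, 88, 93, 85, 77]


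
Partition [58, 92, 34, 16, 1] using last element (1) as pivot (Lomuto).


Pivot: 1
Place pivot at 0: [1, 92, 34, 16, 58]

Partitioned: [1, 92, 34, 16, 58]


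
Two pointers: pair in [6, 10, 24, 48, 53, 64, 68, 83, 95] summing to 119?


lo=0(6)+hi=8(95)=101
lo=1(10)+hi=8(95)=105
lo=2(24)+hi=8(95)=119

Yes: 24+95=119


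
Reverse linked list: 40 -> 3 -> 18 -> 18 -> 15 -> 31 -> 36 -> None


Step 1: curr=40, set curr.next=prev(None) | reversed so far: 40
Step 2: curr=3, set curr.next=prev(40) | reversed so far: 3 -> 40
Step 3: curr=18, set curr.next=prev(3) | reversed so far: 18 -> 3 -> 40
Step 4: curr=18, set curr.next=prev(18) | reversed so far: 18 -> 18 -> 3 -> 40
Step 5: curr=15, set curr.next=prev(18) | reversed so far: 15 -> 18 -> 18 -> 3 -> 40
Step 6: curr=31, set curr.next=prev(15) | reversed so far: 31 -> 15 -> 18 -> 18 -> 3 -> 40
Step 7: curr=36, set curr.next=prev(31) | reversed so far: 36 -> 31 -> 15 -> 18 -> 18 -> 3 -> 40

36 -> 31 -> 15 -> 18 -> 18 -> 3 -> 40 -> None


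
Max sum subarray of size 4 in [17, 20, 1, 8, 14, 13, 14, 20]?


[0:4]: 46
[1:5]: 43
[2:6]: 36
[3:7]: 49
[4:8]: 61

Max: 61 at [4:8]


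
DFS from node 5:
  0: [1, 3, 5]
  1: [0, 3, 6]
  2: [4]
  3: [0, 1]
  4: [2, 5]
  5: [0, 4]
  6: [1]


Visit 5, push [4, 0]
Visit 0, push [3, 1]
Visit 1, push [6, 3]
Visit 3, push []
Visit 6, push []
Visit 4, push [2]
Visit 2, push []

DFS order: [5, 0, 1, 3, 6, 4, 2]


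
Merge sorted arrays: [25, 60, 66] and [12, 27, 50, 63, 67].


Take 12 from B
Take 25 from A
Take 27 from B
Take 50 from B
Take 60 from A
Take 63 from B
Take 66 from A

Merged: [12, 25, 27, 50, 60, 63, 66, 67]


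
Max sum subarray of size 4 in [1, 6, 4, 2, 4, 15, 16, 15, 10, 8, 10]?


[0:4]: 13
[1:5]: 16
[2:6]: 25
[3:7]: 37
[4:8]: 50
[5:9]: 56
[6:10]: 49
[7:11]: 43

Max: 56 at [5:9]


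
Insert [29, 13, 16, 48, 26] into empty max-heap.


Insert 29: [29]
Insert 13: [29, 13]
Insert 16: [29, 13, 16]
Insert 48: [48, 29, 16, 13]
Insert 26: [48, 29, 16, 13, 26]

Final heap: [48, 29, 16, 13, 26]


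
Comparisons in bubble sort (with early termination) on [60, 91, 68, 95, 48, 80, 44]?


Algorithm: bubble sort (with early termination)
Input: [60, 91, 68, 95, 48, 80, 44]
Sorted: [44, 48, 60, 68, 80, 91, 95]

21


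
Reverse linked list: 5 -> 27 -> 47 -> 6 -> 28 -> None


Step 1: curr=5, set curr.next=prev(None) | reversed so far: 5
Step 2: curr=27, set curr.next=prev(5) | reversed so far: 27 -> 5
Step 3: curr=47, set curr.next=prev(27) | reversed so far: 47 -> 27 -> 5
Step 4: curr=6, set curr.next=prev(47) | reversed so far: 6 -> 47 -> 27 -> 5
Step 5: curr=28, set curr.next=prev(6) | reversed so far: 28 -> 6 -> 47 -> 27 -> 5

28 -> 6 -> 47 -> 27 -> 5 -> None


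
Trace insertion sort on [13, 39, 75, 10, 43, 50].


Initial: [13, 39, 75, 10, 43, 50]
Insert 39: [13, 39, 75, 10, 43, 50]
Insert 75: [13, 39, 75, 10, 43, 50]
Insert 10: [10, 13, 39, 75, 43, 50]
Insert 43: [10, 13, 39, 43, 75, 50]
Insert 50: [10, 13, 39, 43, 50, 75]

Sorted: [10, 13, 39, 43, 50, 75]


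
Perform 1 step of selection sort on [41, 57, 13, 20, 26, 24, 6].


Initial: [41, 57, 13, 20, 26, 24, 6]
Step 1: min=6 at 6
  Swap: [6, 57, 13, 20, 26, 24, 41]

After 1 step: [6, 57, 13, 20, 26, 24, 41]


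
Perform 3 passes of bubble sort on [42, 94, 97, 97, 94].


Initial: [42, 94, 97, 97, 94]
Pass 1: [42, 94, 97, 94, 97] (1 swaps)
Pass 2: [42, 94, 94, 97, 97] (1 swaps)
Pass 3: [42, 94, 94, 97, 97] (0 swaps)

After 3 passes: [42, 94, 94, 97, 97]


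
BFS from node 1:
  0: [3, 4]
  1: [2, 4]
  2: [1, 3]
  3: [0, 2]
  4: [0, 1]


Visit 1, enqueue [2, 4]
Visit 2, enqueue [3]
Visit 4, enqueue [0]
Visit 3, enqueue []
Visit 0, enqueue []

BFS order: [1, 2, 4, 3, 0]


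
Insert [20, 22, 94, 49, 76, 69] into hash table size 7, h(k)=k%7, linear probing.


Insert 20: h=6 -> slot 6
Insert 22: h=1 -> slot 1
Insert 94: h=3 -> slot 3
Insert 49: h=0 -> slot 0
Insert 76: h=6, 3 probes -> slot 2
Insert 69: h=6, 5 probes -> slot 4

Table: [49, 22, 76, 94, 69, None, 20]


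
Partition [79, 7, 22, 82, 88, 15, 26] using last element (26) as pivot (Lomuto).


Pivot: 26
  7 <= 26: swap -> [7, 79, 22, 82, 88, 15, 26]
  22 <= 26: swap -> [7, 22, 79, 82, 88, 15, 26]
  15 <= 26: swap -> [7, 22, 15, 82, 88, 79, 26]
Place pivot at 3: [7, 22, 15, 26, 88, 79, 82]

Partitioned: [7, 22, 15, 26, 88, 79, 82]


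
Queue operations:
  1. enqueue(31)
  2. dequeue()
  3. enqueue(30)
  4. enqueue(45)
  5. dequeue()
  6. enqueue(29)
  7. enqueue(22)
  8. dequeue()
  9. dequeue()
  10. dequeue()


enqueue(31) -> [31]
dequeue()->31, []
enqueue(30) -> [30]
enqueue(45) -> [30, 45]
dequeue()->30, [45]
enqueue(29) -> [45, 29]
enqueue(22) -> [45, 29, 22]
dequeue()->45, [29, 22]
dequeue()->29, [22]
dequeue()->22, []

Final queue: []


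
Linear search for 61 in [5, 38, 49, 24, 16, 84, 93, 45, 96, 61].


i=0: 5!=61
i=1: 38!=61
i=2: 49!=61
i=3: 24!=61
i=4: 16!=61
i=5: 84!=61
i=6: 93!=61
i=7: 45!=61
i=8: 96!=61
i=9: 61==61 found!

Found at 9, 10 comps


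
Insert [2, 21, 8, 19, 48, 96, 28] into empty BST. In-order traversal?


Insert 2: root
Insert 21: R from 2
Insert 8: R from 2 -> L from 21
Insert 19: R from 2 -> L from 21 -> R from 8
Insert 48: R from 2 -> R from 21
Insert 96: R from 2 -> R from 21 -> R from 48
Insert 28: R from 2 -> R from 21 -> L from 48

In-order: [2, 8, 19, 21, 28, 48, 96]


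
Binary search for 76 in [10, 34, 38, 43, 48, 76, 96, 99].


Step 1: lo=0, hi=7, mid=3, val=43
Step 2: lo=4, hi=7, mid=5, val=76

Found at index 5


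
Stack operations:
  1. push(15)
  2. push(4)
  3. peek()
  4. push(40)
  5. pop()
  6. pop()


push(15) -> [15]
push(4) -> [15, 4]
peek()->4
push(40) -> [15, 4, 40]
pop()->40, [15, 4]
pop()->4, [15]

Final stack: [15]


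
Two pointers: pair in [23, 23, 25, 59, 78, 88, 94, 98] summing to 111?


lo=0(23)+hi=7(98)=121
lo=0(23)+hi=6(94)=117
lo=0(23)+hi=5(88)=111

Yes: 23+88=111


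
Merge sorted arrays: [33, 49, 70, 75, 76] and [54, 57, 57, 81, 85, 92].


Take 33 from A
Take 49 from A
Take 54 from B
Take 57 from B
Take 57 from B
Take 70 from A
Take 75 from A
Take 76 from A

Merged: [33, 49, 54, 57, 57, 70, 75, 76, 81, 85, 92]


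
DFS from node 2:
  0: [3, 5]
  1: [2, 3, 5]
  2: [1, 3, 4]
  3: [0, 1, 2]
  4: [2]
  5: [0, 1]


Visit 2, push [4, 3, 1]
Visit 1, push [5, 3]
Visit 3, push [0]
Visit 0, push [5]
Visit 5, push []
Visit 4, push []

DFS order: [2, 1, 3, 0, 5, 4]


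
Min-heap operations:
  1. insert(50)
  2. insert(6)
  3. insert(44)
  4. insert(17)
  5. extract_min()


insert(50) -> [50]
insert(6) -> [6, 50]
insert(44) -> [6, 50, 44]
insert(17) -> [6, 17, 44, 50]
extract_min()->6, [17, 50, 44]

Final heap: [17, 50, 44]


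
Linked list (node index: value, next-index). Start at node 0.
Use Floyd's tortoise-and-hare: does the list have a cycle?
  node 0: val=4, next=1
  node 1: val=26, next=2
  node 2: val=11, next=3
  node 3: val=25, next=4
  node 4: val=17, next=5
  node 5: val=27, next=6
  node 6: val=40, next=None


Floyd's tortoise (slow, +1) and hare (fast, +2):
  init: slow=0, fast=0
  step 1: slow=1, fast=2
  step 2: slow=2, fast=4
  step 3: slow=3, fast=6
  step 4: fast -> None, no cycle

Cycle: no
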